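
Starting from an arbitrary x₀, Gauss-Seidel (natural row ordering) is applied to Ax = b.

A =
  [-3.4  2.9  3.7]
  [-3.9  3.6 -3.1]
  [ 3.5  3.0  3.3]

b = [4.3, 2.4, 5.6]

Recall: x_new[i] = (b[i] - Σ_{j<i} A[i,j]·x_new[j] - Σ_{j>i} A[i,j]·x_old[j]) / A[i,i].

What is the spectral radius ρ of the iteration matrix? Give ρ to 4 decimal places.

1.5969

Diagonal D = diag(-3.4, 3.6, 3.3); L, U strict lower/upper.
GS T = -(D+L)⁻¹U: row 0 first, T[0,2] = -(3.7)/(-3.4) = +1.0882; later rows by forward substitution.
  T[0,:] = [+0.0000  +0.8529  +1.0882]
  T[1,:] = [+0.0000  +0.9240  +2.0400]
  T[2,:] = [+0.0000  -1.7447  -3.0088]
|eigenvalues of T|: 1.5969, 0.4878, 0.0000.
ρ(T) = max|λ| = 1.5969; 1.5969 > 1 ⇒ diverges.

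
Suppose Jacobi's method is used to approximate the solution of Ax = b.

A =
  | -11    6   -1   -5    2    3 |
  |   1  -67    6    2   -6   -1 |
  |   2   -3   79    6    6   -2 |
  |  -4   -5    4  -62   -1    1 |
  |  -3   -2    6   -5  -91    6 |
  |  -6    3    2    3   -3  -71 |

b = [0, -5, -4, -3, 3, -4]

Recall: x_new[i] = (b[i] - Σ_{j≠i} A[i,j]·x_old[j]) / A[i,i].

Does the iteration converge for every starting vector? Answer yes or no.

yes

A = D + L + U where D = diag(-11, -67, 79, -62, -91, -71).
Jacobi T = -D⁻¹(L+U): T[0,5] = -(3)/(-11) = +0.2727; T[0,0] = 0.
  T[0,:] = [+0.0000 +0.5455 -0.0909 -0.4545 +0.1818 +0.2727]
  T[1,:] = [+0.0149 +0.0000 +0.0896 +0.0299 -0.0896 -0.0149]
  T[2,:] = [-0.0253 +0.0380 +0.0000 -0.0759 -0.0759 +0.0253]
  T[3,:] = [-0.0645 -0.0806 +0.0645 +0.0000 -0.0161 +0.0161]
  T[4,:] = [-0.0330 -0.0220 +0.0659 -0.0549 +0.0000 +0.0659]
  T[5,:] = [-0.0845 +0.0423 +0.0282 +0.0423 -0.0423 +0.0000]
|λ(T)| sorted: 0.1646, 0.1388, 0.1388, 0.0895, 0.0736, 0.0736.
ρ(T) = max|λ| = 0.1646; 0.1646 < 1, so it converges for any x₀.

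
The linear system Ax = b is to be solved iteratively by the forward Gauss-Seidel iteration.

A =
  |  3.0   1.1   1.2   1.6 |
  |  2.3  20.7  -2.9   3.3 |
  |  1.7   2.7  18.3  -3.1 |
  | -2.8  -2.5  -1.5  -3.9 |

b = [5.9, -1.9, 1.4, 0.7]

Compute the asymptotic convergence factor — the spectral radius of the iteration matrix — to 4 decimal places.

Diagonal D = diag(3, 20.7, 18.3, -3.9); L, U strict lower/upper.
GS T = -(D+L)⁻¹U: row 0 first, T[0,3] = -(1.6)/(3) = -0.5333; later rows by forward substitution.
  T[0,:] = [+0.0000 -0.3667 -0.4000 -0.5333]
  T[1,:] = [+0.0000 +0.0407 +0.1845 -0.1002]
  T[2,:] = [+0.0000 +0.0281 +0.0099 +0.2337]
  T[3,:] = [+0.0000 +0.2263 +0.1651 +0.3572]
|roots of det(T-λI)|: 0.4452, 0.1185, 0.1185, 0.0000.
ρ = 0.4452; 0.4452 < 1, so it converges for any x₀.

0.4452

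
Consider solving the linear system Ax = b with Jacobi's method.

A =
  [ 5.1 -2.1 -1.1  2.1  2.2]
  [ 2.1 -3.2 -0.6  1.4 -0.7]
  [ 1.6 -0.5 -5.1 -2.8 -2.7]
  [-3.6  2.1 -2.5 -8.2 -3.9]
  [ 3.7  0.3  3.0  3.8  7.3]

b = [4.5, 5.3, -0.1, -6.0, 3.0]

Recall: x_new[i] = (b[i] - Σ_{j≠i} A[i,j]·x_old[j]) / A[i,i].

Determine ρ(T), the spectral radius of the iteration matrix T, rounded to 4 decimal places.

1.1644

Diagonal D = diag(5.1, -3.2, -5.1, -8.2, 7.3); L, U strict lower/upper.
Jacobi: T = -D⁻¹(L+U), T[0,1] = -(-2.1)/(5.1) = +0.4118; T[0,0] = 0.
  T[0,:] = [+0.0000, +0.4118, +0.2157, -0.4118, -0.4314]
  T[1,:] = [+0.6562, +0.0000, -0.1875, +0.4375, -0.2188]
  T[2,:] = [+0.3137, -0.0980, +0.0000, -0.5490, -0.5294]
  T[3,:] = [-0.4390, +0.2561, -0.3049, +0.0000, -0.4756]
  T[4,:] = [-0.5068, -0.0411, -0.4110, -0.5205, +0.0000]
|eigenvalues of T|: 1.1644, 0.9136, 0.6530, 0.6015, 0.1993.
spectral radius ρ = 1.1644; 1.1644 > 1: divergent.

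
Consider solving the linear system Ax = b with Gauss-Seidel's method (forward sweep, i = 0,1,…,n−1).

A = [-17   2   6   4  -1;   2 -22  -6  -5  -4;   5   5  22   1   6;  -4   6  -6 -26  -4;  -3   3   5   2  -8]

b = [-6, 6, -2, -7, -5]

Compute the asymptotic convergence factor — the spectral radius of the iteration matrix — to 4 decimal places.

0.5098

Split A = D + L + U, D = diag(-17, -22, 22, -26, -8).
Gauss-Seidel: T = -(D+L)⁻¹U, row 0 first, T[0,3] = -(4)/(-17) = +0.2353; later rows by forward substitution.
  T[0,:] = [+0.0000  +0.1176  +0.3529  +0.2353  -0.0588]
  T[1,:] = [+0.0000  +0.0107  -0.2406  -0.2059  -0.1872]
  T[2,:] = [+0.0000  -0.0292  -0.0255  -0.0521  -0.2168]
  T[3,:] = [+0.0000  -0.0089  -0.1039  -0.0717  -0.1380]
  T[4,:] = [+0.0000  -0.0606  -0.2645  -0.2159  -0.2181]
|λ(T)| sorted: 0.5098, 0.1220, 0.0609, 0.0222, 0.0000.
ρ(T) = max|λ| = 0.5098; 0.5098 < 1 ⇒ converges.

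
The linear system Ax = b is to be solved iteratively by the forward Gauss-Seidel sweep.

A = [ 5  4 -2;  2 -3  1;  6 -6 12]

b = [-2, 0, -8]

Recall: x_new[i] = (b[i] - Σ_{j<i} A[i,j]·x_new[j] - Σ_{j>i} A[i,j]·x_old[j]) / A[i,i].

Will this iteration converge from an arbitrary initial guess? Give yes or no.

yes

Write A = D+L+U with D = diag(5, -3, 12).
Gauss-Seidel: T = -(D+L)⁻¹U, row 0 first, T[0,1] = -(4)/(5) = -0.8000; later rows by forward substitution.
  T[0,:] = [+0.0000, -0.8000, +0.4000]
  T[1,:] = [+0.0000, -0.5333, +0.6000]
  T[2,:] = [+0.0000, +0.1333, +0.1000]
moduli |λ_i(T)| = 0.6413, 0.2079, 0.0000.
spectral radius ρ = 0.6413; 0.6413 < 1, so it converges for any x₀.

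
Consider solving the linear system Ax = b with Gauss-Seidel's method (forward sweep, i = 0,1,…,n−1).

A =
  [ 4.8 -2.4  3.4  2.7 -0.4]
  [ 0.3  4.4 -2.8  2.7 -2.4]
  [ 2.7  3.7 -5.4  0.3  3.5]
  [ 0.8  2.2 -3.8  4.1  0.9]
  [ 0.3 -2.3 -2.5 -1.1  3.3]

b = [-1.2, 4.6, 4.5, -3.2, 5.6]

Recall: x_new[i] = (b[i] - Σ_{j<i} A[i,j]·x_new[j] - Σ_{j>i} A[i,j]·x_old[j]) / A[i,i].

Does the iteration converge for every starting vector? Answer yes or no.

no

Diagonal D = diag(4.8, 4.4, -5.4, 4.1, 3.3); L, U strict lower/upper.
GS T = -(D+L)⁻¹U: row 0 first, T[0,2] = -(3.4)/(4.8) = -0.7083; later rows by forward substitution.
  T[0,:] = [+0.0000  +0.5000  -0.7083  -0.5625  +0.0833]
  T[1,:] = [+0.0000  -0.0341  +0.6847  -0.5753  +0.5398]
  T[2,:] = [+0.0000  +0.2266  +0.1150  -0.6199  +1.0597]
  T[3,:] = [+0.0000  +0.1308  -0.1226  -0.1561  +0.4567]
  T[4,:] = [+0.0000  +0.1461  +0.5878  -0.8714  +1.3236]
|λ(T)| sorted: 1.5897, 0.4214, 0.0729, 0.0072, 0.0000.
ρ = 1.5897; 1.5897 > 1, so it fails to converge.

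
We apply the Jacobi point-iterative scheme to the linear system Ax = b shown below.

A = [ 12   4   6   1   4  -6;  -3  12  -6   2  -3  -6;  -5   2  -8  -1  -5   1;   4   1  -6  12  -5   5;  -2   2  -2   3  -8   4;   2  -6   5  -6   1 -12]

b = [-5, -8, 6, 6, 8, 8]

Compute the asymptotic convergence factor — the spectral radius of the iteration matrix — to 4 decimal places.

Write A = D+L+U with D = diag(12, 12, -8, 12, -8, -12).
T_J = -D⁻¹(L+U): T[2,5] = -(1)/(-8) = +0.1250; T[2,2] = 0.
  T[0,:] = [+0.0000 -0.3333 -0.5000 -0.0833 -0.3333 +0.5000]
  T[1,:] = [+0.2500 +0.0000 +0.5000 -0.1667 +0.2500 +0.5000]
  T[2,:] = [-0.6250 +0.2500 +0.0000 -0.1250 -0.6250 +0.1250]
  T[3,:] = [-0.3333 -0.0833 +0.5000 +0.0000 +0.4167 -0.4167]
  T[4,:] = [-0.2500 +0.2500 -0.2500 +0.3750 +0.0000 +0.5000]
  T[5,:] = [+0.1667 -0.5000 +0.4167 -0.5000 +0.0833 +0.0000]
|eigenvalues of T|: 1.3198, 0.6846, 0.6846, 0.4896, 0.4896, 0.0076.
spectral radius ρ = 1.3198; 1.3198 > 1 ⇒ diverges.

1.3198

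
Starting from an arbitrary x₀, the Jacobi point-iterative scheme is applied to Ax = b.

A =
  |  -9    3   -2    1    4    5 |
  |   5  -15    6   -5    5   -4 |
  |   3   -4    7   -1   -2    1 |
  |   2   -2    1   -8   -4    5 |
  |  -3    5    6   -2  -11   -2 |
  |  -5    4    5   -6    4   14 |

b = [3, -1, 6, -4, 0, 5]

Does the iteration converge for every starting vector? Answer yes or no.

Split A = D + L + U, D = diag(-9, -15, 7, -8, -11, 14).
Jacobi: T = -D⁻¹(L+U), T[4,2] = -(6)/(-11) = +0.5455; T[4,4] = 0.
  T[0,:] = [+0.0000  +0.3333  -0.2222  +0.1111  +0.4444  +0.5556]
  T[1,:] = [+0.3333  +0.0000  +0.4000  -0.3333  +0.3333  -0.2667]
  T[2,:] = [-0.4286  +0.5714  +0.0000  +0.1429  +0.2857  -0.1429]
  T[3,:] = [+0.2500  -0.2500  +0.1250  +0.0000  -0.5000  +0.6250]
  T[4,:] = [-0.2727  +0.4545  +0.5455  -0.1818  +0.0000  -0.1818]
  T[5,:] = [+0.3571  -0.2857  -0.3571  +0.4286  -0.2857  +0.0000]
|roots of det(T-λI)|: 1.2422, 0.8940, 0.6151, 0.4577, 0.2058, 0.0151.
ρ = 1.2422; 1.2422 > 1 ⇒ diverges.

no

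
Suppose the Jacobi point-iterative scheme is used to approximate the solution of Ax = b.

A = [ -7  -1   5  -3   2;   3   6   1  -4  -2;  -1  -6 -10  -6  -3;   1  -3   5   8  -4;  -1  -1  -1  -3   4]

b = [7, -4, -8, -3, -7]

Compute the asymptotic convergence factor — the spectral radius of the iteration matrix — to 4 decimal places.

1.3213

Split A = D + L + U, D = diag(-7, 6, -10, 8, 4).
T_J = -D⁻¹(L+U): T[3,4] = -(-4)/(8) = +0.5000; T[3,3] = 0.
  T[0,:] = [+0.0000, -0.1429, +0.7143, -0.4286, +0.2857]
  T[1,:] = [-0.5000, +0.0000, -0.1667, +0.6667, +0.3333]
  T[2,:] = [-0.1000, -0.6000, +0.0000, -0.6000, -0.3000]
  T[3,:] = [-0.1250, +0.3750, -0.6250, +0.0000, +0.5000]
  T[4,:] = [+0.2500, +0.2500, +0.2500, +0.7500, +0.0000]
eigenvalue magnitudes: 1.3213, 0.8715, 0.5245, 0.5245, 0.2280.
ρ(T) = max|λ| = 1.3213; 1.3213 > 1: divergent.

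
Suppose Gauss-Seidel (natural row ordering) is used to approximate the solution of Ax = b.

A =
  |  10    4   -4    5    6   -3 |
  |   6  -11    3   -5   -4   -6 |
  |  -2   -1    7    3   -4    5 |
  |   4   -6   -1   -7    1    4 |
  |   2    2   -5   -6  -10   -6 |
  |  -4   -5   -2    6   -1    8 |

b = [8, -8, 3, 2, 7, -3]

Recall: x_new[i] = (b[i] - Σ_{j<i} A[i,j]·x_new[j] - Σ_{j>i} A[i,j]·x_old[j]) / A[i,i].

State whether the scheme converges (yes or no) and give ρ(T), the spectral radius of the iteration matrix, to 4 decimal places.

no, ρ = 1.4834

Let D = diag(10, -11, 7, -7, -10, 8); L, U the strict triangles.
T_GS = -(D+L)⁻¹U: row 0 first, T[0,2] = -(-4)/(10) = +0.4000; later rows by forward substitution.
  T[0,:] = [+0.0000, -0.4000, +0.4000, -0.5000, -0.6000, +0.3000]
  T[1,:] = [+0.0000, -0.2182, +0.4909, -0.7273, -0.6909, -0.3818]
  T[2,:] = [+0.0000, -0.1455, +0.1844, -0.6753, +0.3013, -0.6831]
  T[3,:] = [+0.0000, -0.0208, -0.2186, +0.4341, +0.3492, +1.1677]
  T[4,:] = [+0.0000, -0.0384, +0.2171, -0.1683, -0.6183, -0.9754]
  T[5,:] = [+0.0000, -0.3619, +0.7440, -1.2200, -0.9957, -1.2571]
|λ(T)| sorted: 1.4834, 0.8306, 0.8306, 0.0726, 0.0270, 0.0000.
ρ = 1.4834; 1.4834 > 1: divergent.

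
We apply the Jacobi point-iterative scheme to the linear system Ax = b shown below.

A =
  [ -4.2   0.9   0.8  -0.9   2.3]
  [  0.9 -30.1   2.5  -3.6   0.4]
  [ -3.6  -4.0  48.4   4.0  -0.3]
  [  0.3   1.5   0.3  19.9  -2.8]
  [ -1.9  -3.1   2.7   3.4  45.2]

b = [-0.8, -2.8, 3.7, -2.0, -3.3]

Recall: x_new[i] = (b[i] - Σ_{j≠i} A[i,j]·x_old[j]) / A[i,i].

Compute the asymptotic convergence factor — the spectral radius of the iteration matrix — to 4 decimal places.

0.2545

Diagonal D = diag(-4.2, -30.1, 48.4, 19.9, 45.2); L, U strict lower/upper.
Jacobi: T = -D⁻¹(L+U), T[3,0] = -(0.3)/(19.9) = -0.0151; T[3,3] = 0.
  T[0,:] = [+0.0000, +0.2143, +0.1905, -0.2143, +0.5476]
  T[1,:] = [+0.0299, +0.0000, +0.0831, -0.1196, +0.0133]
  T[2,:] = [+0.0744, +0.0826, +0.0000, -0.0826, +0.0062]
  T[3,:] = [-0.0151, -0.0754, -0.0151, +0.0000, +0.1407]
  T[4,:] = [+0.0420, +0.0686, -0.0597, -0.0752, +0.0000]
eigenvalue magnitudes: 0.2545, 0.2116, 0.1012, 0.0877, 0.0877.
ρ(T) = max|λ| = 0.2545; 0.2545 < 1, so it converges for any x₀.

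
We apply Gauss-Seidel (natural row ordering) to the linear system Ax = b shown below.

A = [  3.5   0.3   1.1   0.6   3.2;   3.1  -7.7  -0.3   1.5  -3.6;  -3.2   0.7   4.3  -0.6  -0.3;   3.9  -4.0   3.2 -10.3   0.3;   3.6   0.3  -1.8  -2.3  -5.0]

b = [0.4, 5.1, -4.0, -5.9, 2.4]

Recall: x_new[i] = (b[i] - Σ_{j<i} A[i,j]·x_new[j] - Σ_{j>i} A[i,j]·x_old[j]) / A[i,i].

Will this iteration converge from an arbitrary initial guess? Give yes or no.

yes

Write A = D+L+U with D = diag(3.5, -7.7, 4.3, -10.3, -5).
T_GS = -(D+L)⁻¹U: row 0 first, T[0,1] = -(0.3)/(3.5) = -0.0857; later rows by forward substitution.
  T[0,:] = [+0.0000  -0.0857  -0.3143  -0.1714  -0.9143]
  T[1,:] = [+0.0000  -0.0345  -0.1655  +0.1258  -0.8356]
  T[2,:] = [+0.0000  -0.0582  -0.2069  -0.0085  -0.4746]
  T[3,:] = [+0.0000  -0.0371  -0.1190  -0.1164  -0.1400]
  T[4,:] = [+0.0000  -0.0258  -0.1070  -0.0593  -0.4732]
|λ(T)| sorted: 0.6766, 0.1170, 0.1170, 0.0011, 0.0000.
ρ = 0.6766; 0.6766 < 1 ⇒ converges.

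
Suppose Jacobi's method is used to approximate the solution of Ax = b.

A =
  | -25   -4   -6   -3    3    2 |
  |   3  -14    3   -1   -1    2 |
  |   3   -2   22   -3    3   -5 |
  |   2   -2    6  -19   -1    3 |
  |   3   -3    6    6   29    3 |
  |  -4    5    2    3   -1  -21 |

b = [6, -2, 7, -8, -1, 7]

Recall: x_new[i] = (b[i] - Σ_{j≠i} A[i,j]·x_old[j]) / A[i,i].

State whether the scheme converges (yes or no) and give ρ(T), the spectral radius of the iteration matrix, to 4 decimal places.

yes, ρ = 0.5174

A = D + L + U where D = diag(-25, -14, 22, -19, 29, -21).
Jacobi: T = -D⁻¹(L+U), T[1,2] = -(3)/(-14) = +0.2143; T[1,1] = 0.
  T[0,:] = [+0.0000, -0.1600, -0.2400, -0.1200, +0.1200, +0.0800]
  T[1,:] = [+0.2143, +0.0000, +0.2143, -0.0714, -0.0714, +0.1429]
  T[2,:] = [-0.1364, +0.0909, +0.0000, +0.1364, -0.1364, +0.2273]
  T[3,:] = [+0.1053, -0.1053, +0.3158, +0.0000, -0.0526, +0.1579]
  T[4,:] = [-0.1034, +0.1034, -0.2069, -0.2069, +0.0000, -0.1034]
  T[5,:] = [-0.1905, +0.2381, +0.0952, +0.1429, -0.0476, +0.0000]
|λ(T)| sorted: 0.5174, 0.2998, 0.2998, 0.1657, 0.1657, 0.1148.
ρ = 0.5174; 0.5174 < 1 ⇒ converges.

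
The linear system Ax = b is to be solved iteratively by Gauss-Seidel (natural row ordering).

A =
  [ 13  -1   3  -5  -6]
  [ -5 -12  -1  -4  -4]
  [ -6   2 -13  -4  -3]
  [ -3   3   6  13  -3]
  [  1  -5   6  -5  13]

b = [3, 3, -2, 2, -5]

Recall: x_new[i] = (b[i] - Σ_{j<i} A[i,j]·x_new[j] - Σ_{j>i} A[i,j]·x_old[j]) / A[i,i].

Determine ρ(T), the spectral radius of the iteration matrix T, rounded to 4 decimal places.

0.8599

A = D + L + U where D = diag(13, -12, -13, 13, 13).
GS T = -(D+L)⁻¹U: row 0 first, T[0,1] = -(-1)/(13) = +0.0769; later rows by forward substitution.
  T[0,:] = [+0.0000  +0.0769  -0.2308  +0.3846  +0.4615]
  T[1,:] = [+0.0000  -0.0321  +0.0128  -0.4936  -0.5256]
  T[2,:] = [+0.0000  -0.0404  +0.1085  -0.5611  -0.5247]
  T[3,:] = [+0.0000  +0.0438  -0.1063  +0.4617  +0.7007]
  T[4,:] = [+0.0000  +0.0173  -0.0683  +0.2171  +0.2740]
eigenvalue magnitudes: 0.8599, 0.0671, 0.0671, 0.0091, 0.0000.
ρ = 0.8599; 0.8599 < 1, so it converges for any x₀.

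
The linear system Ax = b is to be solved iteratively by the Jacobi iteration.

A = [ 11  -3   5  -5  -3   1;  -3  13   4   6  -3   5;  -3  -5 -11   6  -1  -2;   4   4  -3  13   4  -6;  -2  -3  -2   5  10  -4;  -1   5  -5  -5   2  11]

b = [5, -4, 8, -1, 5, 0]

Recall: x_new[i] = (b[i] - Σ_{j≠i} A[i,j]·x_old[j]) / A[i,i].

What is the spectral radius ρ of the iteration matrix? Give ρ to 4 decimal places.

A = D + L + U where D = diag(11, 13, -11, 13, 10, 11).
Jacobi T = -D⁻¹(L+U): T[3,5] = -(-6)/(13) = +0.4615; T[3,3] = 0.
  T[0,:] = [+0.0000  +0.2727  -0.4545  +0.4545  +0.2727  -0.0909]
  T[1,:] = [+0.2308  +0.0000  -0.3077  -0.4615  +0.2308  -0.3846]
  T[2,:] = [-0.2727  -0.4545  +0.0000  +0.5455  -0.0909  -0.1818]
  T[3,:] = [-0.3077  -0.3077  +0.2308  +0.0000  -0.3077  +0.4615]
  T[4,:] = [+0.2000  +0.3000  +0.2000  -0.5000  +0.0000  +0.4000]
  T[5,:] = [+0.0909  -0.4545  +0.4545  +0.4545  -0.1818  +0.0000]
eigenvalue magnitudes: 1.1828, 0.7029, 0.7029, 0.3616, 0.2602, 0.0410.
spectral radius ρ = 1.1828; 1.1828 > 1: divergent.

1.1828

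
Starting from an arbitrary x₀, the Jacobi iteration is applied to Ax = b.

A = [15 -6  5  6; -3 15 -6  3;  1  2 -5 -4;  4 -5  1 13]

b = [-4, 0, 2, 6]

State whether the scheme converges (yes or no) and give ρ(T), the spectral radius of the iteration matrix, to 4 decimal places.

Let D = diag(15, 15, -5, 13); L, U the strict triangles.
T_J = -D⁻¹(L+U): T[3,0] = -(4)/(13) = -0.3077; T[3,3] = 0.
  T[0,:] = [+0.0000, +0.4000, -0.3333, -0.4000]
  T[1,:] = [+0.2000, +0.0000, +0.4000, -0.2000]
  T[2,:] = [+0.2000, +0.4000, +0.0000, -0.8000]
  T[3,:] = [-0.3077, +0.3846, -0.0769, +0.0000]
|eigenvalues of T|: 0.7502, 0.4793, 0.4793, 0.0774.
ρ(T) = max|λ| = 0.7502; 0.7502 < 1: convergent.

yes, ρ = 0.7502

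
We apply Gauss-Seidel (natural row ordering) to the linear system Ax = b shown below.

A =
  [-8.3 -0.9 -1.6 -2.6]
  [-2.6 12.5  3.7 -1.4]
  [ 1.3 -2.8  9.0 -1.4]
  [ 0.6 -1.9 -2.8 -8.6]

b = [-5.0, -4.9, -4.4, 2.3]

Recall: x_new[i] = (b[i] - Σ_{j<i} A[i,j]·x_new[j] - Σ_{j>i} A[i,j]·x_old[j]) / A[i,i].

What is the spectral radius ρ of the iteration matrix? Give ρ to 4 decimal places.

0.2100

Write A = D+L+U with D = diag(-8.3, 12.5, 9, -8.6).
Gauss-Seidel: T = -(D+L)⁻¹U, row 0 first, T[0,3] = -(-2.6)/(-8.3) = -0.3133; later rows by forward substitution.
  T[0,:] = [+0.0000  -0.1084  -0.1928  -0.3133]
  T[1,:] = [+0.0000  -0.0226  -0.3361  +0.0468]
  T[2,:] = [+0.0000  +0.0086  -0.0767  +0.2154]
  T[3,:] = [+0.0000  -0.0054  +0.0858  -0.1023]
|eigenvalues of T|: 0.2100, 0.0452, 0.0367, 0.0000.
ρ = 0.2100; 0.2100 < 1 ⇒ converges.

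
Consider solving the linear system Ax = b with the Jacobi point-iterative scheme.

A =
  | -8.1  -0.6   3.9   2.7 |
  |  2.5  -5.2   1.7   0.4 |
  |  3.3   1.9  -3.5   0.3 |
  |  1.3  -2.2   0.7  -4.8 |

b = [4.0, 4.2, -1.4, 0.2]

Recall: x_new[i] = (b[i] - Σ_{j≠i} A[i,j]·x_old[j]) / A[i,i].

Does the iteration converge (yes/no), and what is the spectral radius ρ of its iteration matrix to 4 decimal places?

yes, ρ = 0.8373

Split A = D + L + U, D = diag(-8.1, -5.2, -3.5, -4.8).
Jacobi: T = -D⁻¹(L+U), T[2,0] = -(3.3)/(-3.5) = +0.9429; T[2,2] = 0.
  T[0,:] = [+0.0000  -0.0741  +0.4815  +0.3333]
  T[1,:] = [+0.4808  +0.0000  +0.3269  +0.0769]
  T[2,:] = [+0.9429  +0.5429  +0.0000  +0.0857]
  T[3,:] = [+0.2708  -0.4583  +0.1458  +0.0000]
|λ(T)| sorted: 0.8373, 0.6819, 0.3502, 0.1949.
spectral radius ρ = 0.8373; 0.8373 < 1, so it converges for any x₀.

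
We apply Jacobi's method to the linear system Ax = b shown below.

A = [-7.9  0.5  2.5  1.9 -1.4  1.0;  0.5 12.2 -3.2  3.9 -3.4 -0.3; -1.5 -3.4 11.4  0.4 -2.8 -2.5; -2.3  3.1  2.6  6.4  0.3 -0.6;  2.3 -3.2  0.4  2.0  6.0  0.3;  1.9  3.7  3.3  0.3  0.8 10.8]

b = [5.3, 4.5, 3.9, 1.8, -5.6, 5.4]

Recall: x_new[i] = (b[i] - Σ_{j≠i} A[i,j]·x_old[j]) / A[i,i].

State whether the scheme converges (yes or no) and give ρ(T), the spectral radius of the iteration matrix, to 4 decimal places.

A = D + L + U where D = diag(-7.9, 12.2, 11.4, 6.4, 6, 10.8).
Jacobi: T = -D⁻¹(L+U), T[0,3] = -(1.9)/(-7.9) = +0.2405; T[0,0] = 0.
  T[0,:] = [+0.0000  +0.0633  +0.3165  +0.2405  -0.1772  +0.1266]
  T[1,:] = [-0.0410  +0.0000  +0.2623  -0.3197  +0.2787  +0.0246]
  T[2,:] = [+0.1316  +0.2982  +0.0000  -0.0351  +0.2456  +0.2193]
  T[3,:] = [+0.3594  -0.4844  -0.4062  +0.0000  -0.0469  +0.0938]
  T[4,:] = [-0.3833  +0.5333  -0.0667  -0.3333  +0.0000  -0.0500]
  T[5,:] = [-0.1759  -0.3426  -0.3056  -0.0278  -0.0741  +0.0000]
eigenvalue magnitudes: 0.8494, 0.5833, 0.3308, 0.3308, 0.2819, 0.2819.
ρ(T) = max|λ| = 0.8494; 0.8494 < 1, so it converges for any x₀.

yes, ρ = 0.8494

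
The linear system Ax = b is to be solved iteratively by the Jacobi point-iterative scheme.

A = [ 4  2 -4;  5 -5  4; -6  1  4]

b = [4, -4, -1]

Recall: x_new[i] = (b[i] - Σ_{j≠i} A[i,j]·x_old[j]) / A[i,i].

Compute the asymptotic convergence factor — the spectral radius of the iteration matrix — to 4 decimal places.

1.2228

Write A = D+L+U with D = diag(4, -5, 4).
Jacobi: T = -D⁻¹(L+U), T[1,2] = -(4)/(-5) = +0.8000; T[1,1] = 0.
  T[0,:] = [+0.0000 -0.5000 +1.0000]
  T[1,:] = [+1.0000 +0.0000 +0.8000]
  T[2,:] = [+1.5000 -0.2500 +0.0000]
moduli |λ_i(T)| = 1.2228, 0.8338, 0.8338.
ρ(T) = max|λ| = 1.2228; 1.2228 > 1 ⇒ diverges.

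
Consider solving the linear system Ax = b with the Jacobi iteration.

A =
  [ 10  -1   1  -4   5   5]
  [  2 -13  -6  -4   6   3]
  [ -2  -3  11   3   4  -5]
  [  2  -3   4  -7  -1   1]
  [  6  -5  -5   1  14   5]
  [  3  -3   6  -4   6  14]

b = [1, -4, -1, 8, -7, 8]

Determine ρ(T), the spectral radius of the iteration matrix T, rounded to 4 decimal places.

1.1241

Let D = diag(10, -13, 11, -7, 14, 14); L, U the strict triangles.
T_J = -D⁻¹(L+U): T[3,5] = -(1)/(-7) = +0.1429; T[3,3] = 0.
  T[0,:] = [+0.0000  +0.1000  -0.1000  +0.4000  -0.5000  -0.5000]
  T[1,:] = [+0.1538  +0.0000  -0.4615  -0.3077  +0.4615  +0.2308]
  T[2,:] = [+0.1818  +0.2727  +0.0000  -0.2727  -0.3636  +0.4545]
  T[3,:] = [+0.2857  -0.4286  +0.5714  +0.0000  -0.1429  +0.1429]
  T[4,:] = [-0.4286  +0.3571  +0.3571  -0.0714  +0.0000  -0.3571]
  T[5,:] = [-0.2143  +0.2143  -0.4286  +0.2857  -0.4286  +0.0000]
eigenvalue magnitudes: 1.1241, 0.8022, 0.7878, 0.7878, 0.2786, 0.0452.
spectral radius ρ = 1.1241; 1.1241 > 1: divergent.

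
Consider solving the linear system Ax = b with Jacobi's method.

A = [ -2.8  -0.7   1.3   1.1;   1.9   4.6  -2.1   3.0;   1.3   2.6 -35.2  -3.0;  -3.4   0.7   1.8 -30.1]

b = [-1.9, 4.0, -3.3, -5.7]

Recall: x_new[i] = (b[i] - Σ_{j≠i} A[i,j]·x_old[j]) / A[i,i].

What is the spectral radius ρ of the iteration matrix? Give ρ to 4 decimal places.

0.4440

Let D = diag(-2.8, 4.6, -35.2, -30.1); L, U the strict triangles.
Jacobi T = -D⁻¹(L+U): T[1,3] = -(3)/(4.6) = -0.6522; T[1,1] = 0.
  T[0,:] = [+0.0000  -0.2500  +0.4643  +0.3929]
  T[1,:] = [-0.4130  +0.0000  +0.4565  -0.6522]
  T[2,:] = [+0.0369  +0.0739  +0.0000  -0.0852]
  T[3,:] = [-0.1130  +0.0233  +0.0598  +0.0000]
|eigenvalues of T|: 0.4440, 0.2578, 0.2578, 0.1317.
spectral radius ρ = 0.4440; 0.4440 < 1: convergent.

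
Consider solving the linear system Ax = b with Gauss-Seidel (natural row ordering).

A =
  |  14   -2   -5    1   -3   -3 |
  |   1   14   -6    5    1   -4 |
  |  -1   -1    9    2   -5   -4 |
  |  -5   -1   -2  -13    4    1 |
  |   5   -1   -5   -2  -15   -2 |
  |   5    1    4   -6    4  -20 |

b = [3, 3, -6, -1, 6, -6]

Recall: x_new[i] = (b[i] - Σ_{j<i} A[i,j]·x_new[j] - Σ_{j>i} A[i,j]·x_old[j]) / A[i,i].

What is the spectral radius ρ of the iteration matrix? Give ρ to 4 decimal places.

0.6119

A = D + L + U where D = diag(14, 14, 9, -13, -15, -20).
GS T = -(D+L)⁻¹U: row 0 first, T[0,5] = -(-3)/(14) = +0.2143; later rows by forward substitution.
  T[0,:] = [+0.0000, +0.1429, +0.3571, -0.0714, +0.2143, +0.2143]
  T[1,:] = [+0.0000, -0.0102, +0.4031, -0.3520, -0.0867, +0.2704]
  T[2,:] = [+0.0000, +0.0147, +0.0845, -0.2693, +0.5697, +0.4983]
  T[3,:] = [+0.0000, -0.0564, -0.1814, +0.0960, +0.1443, -0.1030]
  T[4,:] = [+0.0000, +0.0509, +0.0882, +0.0766, -0.1319, -0.2323]
  T[5,:] = [+0.0000, +0.0653, +0.1984, -0.1028, +0.0935, +0.1512]
|roots of det(T-λI)|: 0.6119, 0.3685, 0.1442, 0.0655, 0.0655, 0.0000.
ρ = 0.6119; 0.6119 < 1 ⇒ converges.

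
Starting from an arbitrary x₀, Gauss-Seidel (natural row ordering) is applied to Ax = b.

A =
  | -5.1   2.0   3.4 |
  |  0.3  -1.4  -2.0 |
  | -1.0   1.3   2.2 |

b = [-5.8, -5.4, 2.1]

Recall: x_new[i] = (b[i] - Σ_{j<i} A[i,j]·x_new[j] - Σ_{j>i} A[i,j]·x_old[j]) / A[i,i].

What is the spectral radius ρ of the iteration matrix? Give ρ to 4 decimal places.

Write A = D+L+U with D = diag(-5.1, -1.4, 2.2).
Gauss-Seidel: T = -(D+L)⁻¹U, row 0 first, T[0,2] = -(3.4)/(-5.1) = +0.6667; later rows by forward substitution.
  T[0,:] = [+0.0000 +0.3922 +0.6667]
  T[1,:] = [+0.0000 +0.0840 -1.2857]
  T[2,:] = [+0.0000 +0.1286 +1.0628]
moduli |λ_i(T)| = 0.8457, 0.3011, 0.0000.
spectral radius ρ = 0.8457; 0.8457 < 1, so it converges for any x₀.

0.8457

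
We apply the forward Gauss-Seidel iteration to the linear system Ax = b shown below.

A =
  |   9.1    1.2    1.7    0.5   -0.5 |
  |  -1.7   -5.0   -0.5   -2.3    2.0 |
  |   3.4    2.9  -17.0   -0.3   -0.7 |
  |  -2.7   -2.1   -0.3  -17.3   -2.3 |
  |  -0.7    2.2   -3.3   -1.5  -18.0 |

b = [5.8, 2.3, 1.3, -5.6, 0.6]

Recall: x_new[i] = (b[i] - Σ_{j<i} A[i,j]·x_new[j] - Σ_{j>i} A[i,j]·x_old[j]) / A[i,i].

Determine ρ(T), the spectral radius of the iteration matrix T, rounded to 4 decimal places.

Let D = diag(9.1, -5, -17, -17.3, -18); L, U the strict triangles.
GS T = -(D+L)⁻¹U: row 0 first, T[0,1] = -(1.2)/(9.1) = -0.1319; later rows by forward substitution.
  T[0,:] = [+0.0000 -0.1319 -0.1868 -0.0549 +0.0549]
  T[1,:] = [+0.0000 +0.0448 -0.0365 -0.4413 +0.3813]
  T[2,:] = [+0.0000 -0.0187 -0.0436 -0.1039 +0.0349]
  T[3,:] = [+0.0000 +0.0155 +0.0343 +0.0639 -0.1884]
  T[4,:] = [+0.0000 +0.0128 +0.0079 -0.0381 +0.0538]
eigenvalue magnitudes: 0.1672, 0.0845, 0.0845, 0.0010, 0.0000.
ρ(T) = max|λ| = 0.1672; 0.1672 < 1, so it converges for any x₀.

0.1672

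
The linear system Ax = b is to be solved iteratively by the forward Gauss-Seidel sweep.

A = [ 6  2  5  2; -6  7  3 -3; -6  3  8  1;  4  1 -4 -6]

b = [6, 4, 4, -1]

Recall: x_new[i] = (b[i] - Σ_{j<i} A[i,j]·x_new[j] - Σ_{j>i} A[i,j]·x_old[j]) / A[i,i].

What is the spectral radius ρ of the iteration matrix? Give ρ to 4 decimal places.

0.8613

Split A = D + L + U, D = diag(6, 7, 8, -6).
Gauss-Seidel: T = -(D+L)⁻¹U, row 0 first, T[0,2] = -(5)/(6) = -0.8333; later rows by forward substitution.
  T[0,:] = [+0.0000  -0.3333  -0.8333  -0.3333]
  T[1,:] = [+0.0000  -0.2857  -1.1429  +0.1429]
  T[2,:] = [+0.0000  -0.1429  -0.1964  -0.4286]
  T[3,:] = [+0.0000  -0.1746  -0.6151  +0.0873]
eigenvalue magnitudes: 0.8613, 0.4346, 0.0318, 0.0000.
ρ = 0.8613; 0.8613 < 1: convergent.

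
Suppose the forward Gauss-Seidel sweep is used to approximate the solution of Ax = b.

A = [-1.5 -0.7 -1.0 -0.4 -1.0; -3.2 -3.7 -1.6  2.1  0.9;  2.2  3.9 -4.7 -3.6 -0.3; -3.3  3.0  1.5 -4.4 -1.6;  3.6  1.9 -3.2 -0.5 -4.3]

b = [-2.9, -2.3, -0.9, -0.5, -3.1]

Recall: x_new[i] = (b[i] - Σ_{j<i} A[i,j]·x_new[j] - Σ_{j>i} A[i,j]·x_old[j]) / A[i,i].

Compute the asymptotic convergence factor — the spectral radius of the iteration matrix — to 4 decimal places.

Let D = diag(-1.5, -3.7, -4.7, -4.4, -4.3); L, U the strict triangles.
GS T = -(D+L)⁻¹U: row 0 first, T[0,1] = -(-0.7)/(-1.5) = -0.4667; later rows by forward substitution.
  T[0,:] = [+0.0000, -0.4667, -0.6667, -0.2667, -0.6667]
  T[1,:] = [+0.0000, +0.4036, +0.1441, +0.7982, +0.8198]
  T[2,:] = [+0.0000, +0.1165, -0.1924, -0.2284, +0.3044]
  T[3,:] = [+0.0000, +0.6649, +0.5327, +0.6663, +0.7991]
  T[4,:] = [+0.0000, -0.3763, -0.4132, +0.2220, -0.5153]
eigenvalue magnitudes: 1.1948, 0.5977, 0.5977, 0.1103, 0.0000.
spectral radius ρ = 1.1948; 1.1948 > 1, so it fails to converge.

1.1948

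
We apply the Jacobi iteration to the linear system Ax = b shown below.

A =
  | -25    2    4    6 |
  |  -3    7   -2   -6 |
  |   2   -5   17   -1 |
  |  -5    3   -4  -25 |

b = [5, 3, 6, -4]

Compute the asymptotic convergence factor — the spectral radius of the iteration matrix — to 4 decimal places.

Split A = D + L + U, D = diag(-25, 7, 17, -25).
T_J = -D⁻¹(L+U): T[1,2] = -(-2)/(7) = +0.2857; T[1,1] = 0.
  T[0,:] = [+0.0000, +0.0800, +0.1600, +0.2400]
  T[1,:] = [+0.4286, +0.0000, +0.2857, +0.8571]
  T[2,:] = [-0.1176, +0.2941, +0.0000, +0.0588]
  T[3,:] = [-0.2000, +0.1200, -0.1600, +0.0000]
eigenvalue magnitudes: 0.3943, 0.3125, 0.3125, 0.1578.
ρ = 0.3943; 0.3943 < 1, so it converges for any x₀.

0.3943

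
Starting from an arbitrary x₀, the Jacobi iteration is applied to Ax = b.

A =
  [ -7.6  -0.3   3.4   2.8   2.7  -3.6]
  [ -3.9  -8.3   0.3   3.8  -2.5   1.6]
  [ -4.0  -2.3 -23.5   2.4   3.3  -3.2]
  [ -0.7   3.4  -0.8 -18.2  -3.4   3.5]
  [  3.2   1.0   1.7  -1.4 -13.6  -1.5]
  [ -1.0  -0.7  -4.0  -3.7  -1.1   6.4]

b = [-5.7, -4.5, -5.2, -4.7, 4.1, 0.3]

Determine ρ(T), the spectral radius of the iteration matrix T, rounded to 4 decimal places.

0.5780

Diagonal D = diag(-7.6, -8.3, -23.5, -18.2, -13.6, 6.4); L, U strict lower/upper.
Jacobi: T = -D⁻¹(L+U), T[4,5] = -(-1.5)/(-13.6) = -0.1103; T[4,4] = 0.
  T[0,:] = [+0.0000, -0.0395, +0.4474, +0.3684, +0.3553, -0.4737]
  T[1,:] = [-0.4699, +0.0000, +0.0361, +0.4578, -0.3012, +0.1928]
  T[2,:] = [-0.1702, -0.0979, +0.0000, +0.1021, +0.1404, -0.1362]
  T[3,:] = [-0.0385, +0.1868, -0.0440, +0.0000, -0.1868, +0.1923]
  T[4,:] = [+0.2353, +0.0735, +0.1250, -0.1029, +0.0000, -0.1103]
  T[5,:] = [+0.1562, +0.1094, +0.6250, +0.5781, +0.1719, +0.0000]
eigenvalue magnitudes: 0.5780, 0.4128, 0.4128, 0.2455, 0.2455, 0.0100.
ρ = 0.5780; 0.5780 < 1, so it converges for any x₀.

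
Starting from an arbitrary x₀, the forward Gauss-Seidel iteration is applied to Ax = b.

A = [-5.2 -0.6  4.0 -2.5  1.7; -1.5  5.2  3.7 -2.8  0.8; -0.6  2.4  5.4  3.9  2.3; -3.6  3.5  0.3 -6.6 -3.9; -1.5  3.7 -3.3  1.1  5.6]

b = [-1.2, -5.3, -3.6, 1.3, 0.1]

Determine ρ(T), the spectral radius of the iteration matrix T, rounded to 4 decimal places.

1.5618

Diagonal D = diag(-5.2, 5.2, 5.4, -6.6, 5.6); L, U strict lower/upper.
Gauss-Seidel: T = -(D+L)⁻¹U, row 0 first, T[0,4] = -(1.7)/(-5.2) = +0.3269; later rows by forward substitution.
  T[0,:] = [+0.0000  -0.1154  +0.7692  -0.4808  +0.3269]
  T[1,:] = [+0.0000  -0.0333  -0.4896  +0.3998  -0.0595]
  T[2,:] = [+0.0000  +0.0020  +0.3031  -0.9533  -0.3631]
  T[3,:] = [+0.0000  +0.0454  -0.6655  +0.4309  -0.8173]
  T[4,:] = [+0.0000  -0.0167  +0.8389  -1.0393  +0.0735]
|λ(T)| sorted: 1.5618, 0.4031, 0.4031, 0.0370, 0.0000.
ρ(T) = max|λ| = 1.5618; 1.5618 > 1: divergent.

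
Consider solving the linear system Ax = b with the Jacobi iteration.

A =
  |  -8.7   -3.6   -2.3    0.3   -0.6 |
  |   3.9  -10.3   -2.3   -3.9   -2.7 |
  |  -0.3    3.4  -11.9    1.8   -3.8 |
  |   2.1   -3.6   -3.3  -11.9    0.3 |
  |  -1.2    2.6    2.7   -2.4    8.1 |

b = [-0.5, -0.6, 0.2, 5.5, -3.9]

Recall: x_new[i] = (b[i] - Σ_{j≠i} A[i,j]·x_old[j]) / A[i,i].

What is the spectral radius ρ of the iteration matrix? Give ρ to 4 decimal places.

0.5739

Let D = diag(-8.7, -10.3, -11.9, -11.9, 8.1); L, U the strict triangles.
T_J = -D⁻¹(L+U): T[0,3] = -(0.3)/(-8.7) = +0.0345; T[0,0] = 0.
  T[0,:] = [+0.0000  -0.4138  -0.2644  +0.0345  -0.0690]
  T[1,:] = [+0.3786  +0.0000  -0.2233  -0.3786  -0.2621]
  T[2,:] = [-0.0252  +0.2857  +0.0000  +0.1513  -0.3193]
  T[3,:] = [+0.1765  -0.3025  -0.2773  +0.0000  +0.0252]
  T[4,:] = [+0.1481  -0.3210  -0.3333  +0.2963  +0.0000]
|eigenvalues of T|: 0.5739, 0.4375, 0.4375, 0.1983, 0.0315.
ρ = 0.5739; 0.5739 < 1, so it converges for any x₀.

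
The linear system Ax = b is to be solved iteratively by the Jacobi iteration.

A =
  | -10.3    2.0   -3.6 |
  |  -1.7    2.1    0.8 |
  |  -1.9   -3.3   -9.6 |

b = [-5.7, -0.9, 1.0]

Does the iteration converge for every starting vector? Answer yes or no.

yes

A = D + L + U where D = diag(-10.3, 2.1, -9.6).
T_J = -D⁻¹(L+U): T[1,0] = -(-1.7)/(2.1) = +0.8095; T[1,1] = 0.
  T[0,:] = [+0.0000 +0.1942 -0.3495]
  T[1,:] = [+0.8095 +0.0000 -0.3810]
  T[2,:] = [-0.1979 -0.3438 +0.0000]
|eigenvalues of T|: 0.7166, 0.3952, 0.3952.
spectral radius ρ = 0.7166; 0.7166 < 1: convergent.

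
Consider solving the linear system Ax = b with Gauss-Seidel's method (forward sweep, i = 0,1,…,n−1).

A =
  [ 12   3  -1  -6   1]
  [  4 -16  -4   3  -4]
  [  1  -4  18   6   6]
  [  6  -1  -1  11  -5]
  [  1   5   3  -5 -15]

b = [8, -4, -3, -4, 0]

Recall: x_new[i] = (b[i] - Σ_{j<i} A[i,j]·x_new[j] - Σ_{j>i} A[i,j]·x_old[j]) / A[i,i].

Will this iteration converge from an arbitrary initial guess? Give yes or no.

yes

Let D = diag(12, -16, 18, 11, -15); L, U the strict triangles.
Gauss-Seidel: T = -(D+L)⁻¹U, row 0 first, T[0,4] = -(1)/(12) = -0.0833; later rows by forward substitution.
  T[0,:] = [+0.0000  -0.2500  +0.0833  +0.5000  -0.0833]
  T[1,:] = [+0.0000  -0.0625  -0.2292  +0.3125  -0.2708]
  T[2,:] = [+0.0000  +0.0000  -0.0556  -0.2917  -0.3889]
  T[3,:] = [+0.0000  +0.1307  -0.0713  -0.2708  +0.4400]
  T[4,:] = [+0.0000  -0.0811  -0.0582  +0.1694  -0.3203]
eigenvalue magnitudes: 0.6687, 0.2485, 0.1877, 0.0202, 0.0000.
ρ(T) = max|λ| = 0.6687; 0.6687 < 1: convergent.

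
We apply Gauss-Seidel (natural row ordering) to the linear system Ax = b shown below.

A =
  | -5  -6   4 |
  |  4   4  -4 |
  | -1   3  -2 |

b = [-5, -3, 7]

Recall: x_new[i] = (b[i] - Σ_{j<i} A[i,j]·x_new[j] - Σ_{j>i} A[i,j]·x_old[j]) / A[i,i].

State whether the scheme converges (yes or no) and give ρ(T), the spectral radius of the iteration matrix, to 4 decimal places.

Write A = D+L+U with D = diag(-5, 4, -2).
GS T = -(D+L)⁻¹U: row 0 first, T[0,2] = -(4)/(-5) = +0.8000; later rows by forward substitution.
  T[0,:] = [+0.0000  -1.2000  +0.8000]
  T[1,:] = [+0.0000  +1.2000  +0.2000]
  T[2,:] = [+0.0000  +2.4000  -0.1000]
|roots of det(T-λI)|: 1.5000, 0.4000, 0.0000.
ρ(T) = max|λ| = 1.5000; 1.5000 > 1, so it fails to converge.

no, ρ = 1.5000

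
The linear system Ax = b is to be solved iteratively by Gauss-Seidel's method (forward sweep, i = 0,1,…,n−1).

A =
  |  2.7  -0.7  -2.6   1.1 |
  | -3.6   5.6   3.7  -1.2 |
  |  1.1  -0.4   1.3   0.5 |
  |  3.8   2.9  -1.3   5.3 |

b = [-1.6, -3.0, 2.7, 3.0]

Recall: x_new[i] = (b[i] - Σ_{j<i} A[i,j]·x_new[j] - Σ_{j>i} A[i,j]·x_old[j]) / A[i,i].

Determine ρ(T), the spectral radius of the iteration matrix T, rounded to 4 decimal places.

0.8812

Split A = D + L + U, D = diag(2.7, 5.6, 1.3, 5.3).
GS T = -(D+L)⁻¹U: row 0 first, T[0,1] = -(-0.7)/(2.7) = +0.2593; later rows by forward substitution.
  T[0,:] = [+0.0000 +0.2593 +0.9630 -0.4074]
  T[1,:] = [+0.0000 +0.1667 -0.0417 -0.0476]
  T[2,:] = [+0.0000 -0.1681 -0.8276 -0.0545]
  T[3,:] = [+0.0000 -0.3183 -0.8706 +0.3048]
moduli |λ_i(T)| = 0.8812, 0.3862, 0.1388, 0.0000.
ρ = 0.8812; 0.8812 < 1 ⇒ converges.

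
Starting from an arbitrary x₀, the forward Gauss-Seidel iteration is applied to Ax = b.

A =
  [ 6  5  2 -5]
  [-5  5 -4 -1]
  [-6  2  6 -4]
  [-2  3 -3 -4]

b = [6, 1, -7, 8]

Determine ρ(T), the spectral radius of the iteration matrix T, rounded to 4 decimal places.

Let D = diag(6, 5, 6, -4); L, U the strict triangles.
GS T = -(D+L)⁻¹U: row 0 first, T[0,2] = -(2)/(6) = -0.3333; later rows by forward substitution.
  T[0,:] = [+0.0000  -0.8333  -0.3333  +0.8333]
  T[1,:] = [+0.0000  -0.8333  +0.4667  +1.0333]
  T[2,:] = [+0.0000  -0.5556  -0.4889  +1.1556]
  T[3,:] = [+0.0000  +0.2083  +0.8833  -0.5083]
|roots of det(T-λI)|: 1.6922, 0.4381, 0.2998, 0.0000.
ρ = 1.6922; 1.6922 > 1 ⇒ diverges.

1.6922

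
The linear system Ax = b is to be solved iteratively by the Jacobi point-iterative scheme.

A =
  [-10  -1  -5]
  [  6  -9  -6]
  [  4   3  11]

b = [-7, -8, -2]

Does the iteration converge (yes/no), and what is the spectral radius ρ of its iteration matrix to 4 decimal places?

yes, ρ = 0.6341

Write A = D+L+U with D = diag(-10, -9, 11).
T_J = -D⁻¹(L+U): T[1,2] = -(-6)/(-9) = -0.6667; T[1,1] = 0.
  T[0,:] = [+0.0000 -0.1000 -0.5000]
  T[1,:] = [+0.6667 +0.0000 -0.6667]
  T[2,:] = [-0.3636 -0.2727 +0.0000]
moduli |λ_i(T)| = 0.6341, 0.3242, 0.3242.
ρ(T) = max|λ| = 0.6341; 0.6341 < 1, so it converges for any x₀.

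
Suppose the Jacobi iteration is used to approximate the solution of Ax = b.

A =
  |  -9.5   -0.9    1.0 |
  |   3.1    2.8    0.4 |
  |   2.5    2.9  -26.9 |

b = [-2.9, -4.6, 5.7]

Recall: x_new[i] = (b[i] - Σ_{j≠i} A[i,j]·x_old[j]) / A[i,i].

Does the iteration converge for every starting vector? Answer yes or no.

Write A = D+L+U with D = diag(-9.5, 2.8, -26.9).
T_J = -D⁻¹(L+U): T[0,2] = -(1)/(-9.5) = +0.1053; T[0,0] = 0.
  T[0,:] = [+0.0000  -0.0947  +0.1053]
  T[1,:] = [-1.1071  +0.0000  -0.1429]
  T[2,:] = [+0.0929  +0.1078  +0.0000]
|roots of det(T-λI)|: 0.3613, 0.2174, 0.1439.
spectral radius ρ = 0.3613; 0.3613 < 1: convergent.

yes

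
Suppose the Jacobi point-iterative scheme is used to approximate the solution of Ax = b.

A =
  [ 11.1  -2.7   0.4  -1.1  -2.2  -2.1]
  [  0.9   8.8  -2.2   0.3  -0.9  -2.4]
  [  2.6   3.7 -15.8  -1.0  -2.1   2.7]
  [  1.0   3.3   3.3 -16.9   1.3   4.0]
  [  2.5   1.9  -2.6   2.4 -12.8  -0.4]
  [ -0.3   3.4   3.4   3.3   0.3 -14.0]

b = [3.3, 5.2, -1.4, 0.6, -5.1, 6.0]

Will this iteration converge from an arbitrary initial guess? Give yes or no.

yes

Diagonal D = diag(11.1, 8.8, -15.8, -16.9, -12.8, -14); L, U strict lower/upper.
T_J = -D⁻¹(L+U): T[2,0] = -(2.6)/(-15.8) = +0.1646; T[2,2] = 0.
  T[0,:] = [+0.0000, +0.2432, -0.0360, +0.0991, +0.1982, +0.1892]
  T[1,:] = [-0.1023, +0.0000, +0.2500, -0.0341, +0.1023, +0.2727]
  T[2,:] = [+0.1646, +0.2342, +0.0000, -0.0633, -0.1329, +0.1709]
  T[3,:] = [+0.0592, +0.1953, +0.1953, +0.0000, +0.0769, +0.2367]
  T[4,:] = [+0.1953, +0.1484, -0.2031, +0.1875, +0.0000, -0.0312]
  T[5,:] = [-0.0214, +0.2429, +0.2429, +0.2357, +0.0214, +0.0000]
|λ(T)| sorted: 0.5481, 0.3590, 0.2393, 0.1688, 0.1688, 0.1244.
ρ(T) = max|λ| = 0.5481; 0.5481 < 1, so it converges for any x₀.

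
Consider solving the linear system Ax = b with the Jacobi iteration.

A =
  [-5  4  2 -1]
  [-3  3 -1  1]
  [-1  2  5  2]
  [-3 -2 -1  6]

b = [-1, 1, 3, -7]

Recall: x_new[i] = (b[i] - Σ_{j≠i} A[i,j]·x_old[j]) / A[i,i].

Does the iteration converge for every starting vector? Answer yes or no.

Diagonal D = diag(-5, 3, 5, 6); L, U strict lower/upper.
Jacobi T = -D⁻¹(L+U): T[1,0] = -(-3)/(3) = +1.0000; T[1,1] = 0.
  T[0,:] = [+0.0000 +0.8000 +0.4000 -0.2000]
  T[1,:] = [+1.0000 +0.0000 +0.3333 -0.3333]
  T[2,:] = [+0.2000 -0.4000 +0.0000 -0.4000]
  T[3,:] = [+0.5000 +0.3333 +0.1667 +0.0000]
|eigenvalues of T|: 0.9366, 0.6915, 0.6915, 0.0695.
ρ = 0.9366; 0.9366 < 1, so it converges for any x₀.

yes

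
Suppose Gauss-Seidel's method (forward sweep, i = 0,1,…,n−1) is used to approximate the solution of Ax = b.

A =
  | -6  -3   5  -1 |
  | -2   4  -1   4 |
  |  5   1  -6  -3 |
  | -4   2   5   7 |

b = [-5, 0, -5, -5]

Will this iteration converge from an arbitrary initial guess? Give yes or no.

A = D + L + U where D = diag(-6, 4, -6, 7).
GS T = -(D+L)⁻¹U: row 0 first, T[0,1] = -(-3)/(-6) = -0.5000; later rows by forward substitution.
  T[0,:] = [+0.0000 -0.5000 +0.8333 -0.1667]
  T[1,:] = [+0.0000 -0.2500 +0.6667 -1.0833]
  T[2,:] = [+0.0000 -0.4583 +0.8056 -0.8194]
  T[3,:] = [+0.0000 +0.1131 -0.2897 +0.7996]
|roots of det(T-λI)|: 0.9305, 0.2942, 0.1305, 0.0000.
spectral radius ρ = 0.9305; 0.9305 < 1: convergent.

yes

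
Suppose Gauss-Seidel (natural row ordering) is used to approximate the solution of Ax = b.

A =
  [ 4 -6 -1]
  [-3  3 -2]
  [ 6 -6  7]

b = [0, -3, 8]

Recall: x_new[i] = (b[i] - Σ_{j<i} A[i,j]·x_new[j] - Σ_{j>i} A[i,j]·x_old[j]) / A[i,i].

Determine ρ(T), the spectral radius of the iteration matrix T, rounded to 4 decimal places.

Let D = diag(4, 3, 7); L, U the strict triangles.
T_GS = -(D+L)⁻¹U: row 0 first, T[0,2] = -(-1)/(4) = +0.2500; later rows by forward substitution.
  T[0,:] = [+0.0000 +1.5000 +0.2500]
  T[1,:] = [+0.0000 +1.5000 +0.9167]
  T[2,:] = [+0.0000 +0.0000 +0.5714]
|roots of det(T-λI)|: 1.5000, 0.5714, 0.0000.
ρ = 1.5000; 1.5000 > 1 ⇒ diverges.

1.5000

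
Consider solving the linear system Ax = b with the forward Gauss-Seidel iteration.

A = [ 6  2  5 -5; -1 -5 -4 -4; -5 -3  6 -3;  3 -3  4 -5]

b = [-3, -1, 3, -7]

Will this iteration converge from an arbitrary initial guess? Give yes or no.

no

Let D = diag(6, -5, 6, -5); L, U the strict triangles.
Gauss-Seidel: T = -(D+L)⁻¹U, row 0 first, T[0,2] = -(5)/(6) = -0.8333; later rows by forward substitution.
  T[0,:] = [+0.0000 -0.3333 -0.8333 +0.8333]
  T[1,:] = [+0.0000 +0.0667 -0.6333 -0.9667]
  T[2,:] = [+0.0000 -0.2444 -1.0111 +0.7111]
  T[3,:] = [+0.0000 -0.4356 -0.9289 +1.6489]
moduli |λ_i(T)| = 1.6607, 0.9030, 0.0533, 0.0000.
ρ(T) = max|λ| = 1.6607; 1.6607 > 1 ⇒ diverges.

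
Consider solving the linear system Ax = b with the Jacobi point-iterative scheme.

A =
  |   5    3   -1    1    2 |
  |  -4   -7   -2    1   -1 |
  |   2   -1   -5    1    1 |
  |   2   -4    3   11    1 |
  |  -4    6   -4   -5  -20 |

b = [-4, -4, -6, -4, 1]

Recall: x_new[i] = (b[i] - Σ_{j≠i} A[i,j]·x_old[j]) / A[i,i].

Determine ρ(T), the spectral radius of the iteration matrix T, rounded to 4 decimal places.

Split A = D + L + U, D = diag(5, -7, -5, 11, -20).
T_J = -D⁻¹(L+U): T[3,1] = -(-4)/(11) = +0.3636; T[3,3] = 0.
  T[0,:] = [+0.0000 -0.6000 +0.2000 -0.2000 -0.4000]
  T[1,:] = [-0.5714 +0.0000 -0.2857 +0.1429 -0.1429]
  T[2,:] = [+0.4000 -0.2000 +0.0000 +0.2000 +0.2000]
  T[3,:] = [-0.1818 +0.3636 -0.2727 +0.0000 -0.0909]
  T[4,:] = [-0.2000 +0.3000 -0.2000 -0.2500 +0.0000]
|eigenvalues of T|: 0.8714, 0.4063, 0.3838, 0.3838, 0.1733.
ρ = 0.8714; 0.8714 < 1: convergent.

0.8714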